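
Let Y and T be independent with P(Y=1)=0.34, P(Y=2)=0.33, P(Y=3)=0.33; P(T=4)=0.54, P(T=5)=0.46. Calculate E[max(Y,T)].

4.46

E[max(Y,T)] = Σ_y Σ_t max(y,t) · P(Y=y)P(T=t)
 = 4·0.1836 + 5·0.1564 + 4·0.1782 + 5·0.1518 + 4·0.1782 + 5·0.1518
 = 0.7344 + 0.782 + 0.7128 + 0.759 + 0.7128 + 0.759
 = 4.46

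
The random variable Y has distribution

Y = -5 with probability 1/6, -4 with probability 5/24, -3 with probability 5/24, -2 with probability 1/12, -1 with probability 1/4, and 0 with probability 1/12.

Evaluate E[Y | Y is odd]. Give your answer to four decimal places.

-2.7333

P(Y is odd) = 1/6 + 5/24 + 1/4 = 5/8.
E[Y | Y is odd] = [(-5)·1/6 + (-3)·5/24 + (-1)·1/4] / (5/8)
 = -41/24 / (5/8)
 = -41/15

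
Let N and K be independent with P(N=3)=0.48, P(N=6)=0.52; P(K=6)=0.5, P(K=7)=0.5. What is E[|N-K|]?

E[|N-K|] = Σ_n Σ_k |n-k| · P(N=n)P(K=k)
 = 3·0.24 + 4·0.24 + 0·0.26 + 1·0.26
 = 0.72 + 0.96 + 0 + 0.26
 = 1.94

1.94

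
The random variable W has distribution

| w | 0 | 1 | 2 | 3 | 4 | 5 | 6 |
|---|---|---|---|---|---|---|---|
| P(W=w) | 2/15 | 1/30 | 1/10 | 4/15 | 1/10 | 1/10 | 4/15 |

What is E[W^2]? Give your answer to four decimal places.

16.5333

E[W^2] = Σ w^2·P(W=w)
 = 0·2/15 + 1·1/30 + 4·1/10 + 9·4/15 + 16·1/10 + 25·1/10 + 36·4/15
 = 0 + 1/30 + 2/5 + 12/5 + 8/5 + 5/2 + 48/5
 = 248/15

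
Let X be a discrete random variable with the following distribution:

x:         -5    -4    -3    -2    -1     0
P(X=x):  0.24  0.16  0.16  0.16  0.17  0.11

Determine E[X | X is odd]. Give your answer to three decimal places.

P(X is odd) = 0.24 + 0.16 + 0.17 = 0.57.
E[X | X is odd] = [(-5)·0.24 + (-3)·0.16 + (-1)·0.17] / 0.57
 = -1.85 / 0.57
 = -185/57

-3.246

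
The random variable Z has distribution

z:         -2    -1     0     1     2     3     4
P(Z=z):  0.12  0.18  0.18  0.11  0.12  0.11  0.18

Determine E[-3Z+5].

2.06

E[-3Z+5] = Σ (-3z+5)·P(Z=z)
 = 11·0.12 + 8·0.18 + 5·0.18 + 2·0.11 + (-1)·0.12 + (-4)·0.11 + (-7)·0.18
 = 1.32 + 1.44 + 0.9 + 0.22 + (-0.12) + (-0.44) + (-1.26)
 = 2.06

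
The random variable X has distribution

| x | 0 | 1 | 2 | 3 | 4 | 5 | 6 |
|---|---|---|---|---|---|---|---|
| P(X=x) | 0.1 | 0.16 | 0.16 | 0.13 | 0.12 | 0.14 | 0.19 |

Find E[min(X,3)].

2.22

E[min(X,3)] = Σ min(x,3)·P(X=x)
 = 0·0.1 + 1·0.16 + 2·0.16 + 3·0.13 + 3·0.12 + 3·0.14 + 3·0.19
 = 0 + 0.16 + 0.32 + 0.39 + 0.36 + 0.42 + 0.57
 = 2.22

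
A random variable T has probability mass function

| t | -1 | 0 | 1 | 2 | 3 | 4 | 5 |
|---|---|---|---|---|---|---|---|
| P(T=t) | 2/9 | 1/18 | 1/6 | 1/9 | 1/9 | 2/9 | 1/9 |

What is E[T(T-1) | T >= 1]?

8

P(T >= 1) = 1/6 + 1/9 + 1/9 + 2/9 + 1/9 = 13/18.
E[T(T-1) | T >= 1] = [0·1/6 + 2·1/9 + 6·1/9 + 12·2/9 + 20·1/9] / (13/18)
 = 52/9 / (13/18)
 = 8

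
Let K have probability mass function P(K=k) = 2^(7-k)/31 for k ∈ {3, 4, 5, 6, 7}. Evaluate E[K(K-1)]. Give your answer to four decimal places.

E[K(K-1)] = Σ k(k-1)·P(K=k)
 = 6·16/31 + 12·8/31 + 20·4/31 + 30·2/31 + 42·1/31
 = 96/31 + 96/31 + 80/31 + 60/31 + 42/31
 = 374/31

12.0645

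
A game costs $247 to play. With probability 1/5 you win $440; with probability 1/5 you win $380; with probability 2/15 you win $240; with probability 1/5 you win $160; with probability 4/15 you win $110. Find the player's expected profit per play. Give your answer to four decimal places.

10.3333

E[payout] = 440·1/5 + 380·1/5 + 240·2/15 + 160·1/5 + 110·4/15
 = 88 + 76 + 32 + 32 + 88/3
 = 772/3
Net = 772/3 - 247 = 31/3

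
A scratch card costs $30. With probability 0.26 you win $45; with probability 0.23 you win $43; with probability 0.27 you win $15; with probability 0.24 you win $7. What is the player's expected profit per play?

-2.68

E[payout] = 45·0.26 + 43·0.23 + 15·0.27 + 7·0.24
 = 11.7 + 9.89 + 4.05 + 1.68
 = 27.32
Net = 27.32 - 30 = -2.68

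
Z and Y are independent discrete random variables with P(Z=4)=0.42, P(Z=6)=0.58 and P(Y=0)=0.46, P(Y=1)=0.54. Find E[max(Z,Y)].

E[max(Z,Y)] = Σ_z Σ_y max(z,y) · P(Z=z)P(Y=y)
 = 4·0.1932 + 4·0.2268 + 6·0.2668 + 6·0.3132
 = 0.7728 + 0.9072 + 1.6008 + 1.8792
 = 5.16

5.16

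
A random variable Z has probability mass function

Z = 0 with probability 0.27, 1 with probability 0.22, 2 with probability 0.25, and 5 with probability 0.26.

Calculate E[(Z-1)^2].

4.68

E[(Z-1)^2] = Σ (z-1)^2·P(Z=z)
 = 1·0.27 + 0·0.22 + 1·0.25 + 16·0.26
 = 0.27 + 0 + 0.25 + 4.16
 = 4.68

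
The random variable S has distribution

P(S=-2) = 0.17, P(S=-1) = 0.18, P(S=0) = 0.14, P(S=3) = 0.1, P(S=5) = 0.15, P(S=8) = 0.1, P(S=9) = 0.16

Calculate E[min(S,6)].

E[min(S,6)] = Σ min(s,6)·P(S=s)
 = (-2)·0.17 + (-1)·0.18 + 0·0.14 + 3·0.1 + 5·0.15 + 6·0.1 + 6·0.16
 = (-0.34) + (-0.18) + 0 + 0.3 + 0.75 + 0.6 + 0.96
 = 2.09

2.09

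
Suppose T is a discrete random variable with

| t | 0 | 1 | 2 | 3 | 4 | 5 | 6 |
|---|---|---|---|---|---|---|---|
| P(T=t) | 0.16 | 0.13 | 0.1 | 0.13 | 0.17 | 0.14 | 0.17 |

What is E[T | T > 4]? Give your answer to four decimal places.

P(T > 4) = 0.14 + 0.17 = 0.31.
E[T | T > 4] = [5·0.14 + 6·0.17] / 0.31
 = 1.72 / 0.31
 = 172/31

5.5484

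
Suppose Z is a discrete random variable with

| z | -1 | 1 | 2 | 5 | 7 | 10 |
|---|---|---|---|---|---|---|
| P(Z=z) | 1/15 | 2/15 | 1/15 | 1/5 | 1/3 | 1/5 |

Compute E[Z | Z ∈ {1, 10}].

6.4

P(Z ∈ {1, 10}) = 2/15 + 1/5 = 1/3.
E[Z | Z ∈ {1, 10}] = [1·2/15 + 10·1/5] / (1/3)
 = 32/15 / (1/3)
 = 32/5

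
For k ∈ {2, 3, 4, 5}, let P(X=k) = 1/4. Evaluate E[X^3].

56

E[X^3] = Σ x^3·P(X=x)
 = 8·1/4 + 27·1/4 + 64·1/4 + 125·1/4
 = 2 + 27/4 + 16 + 125/4
 = 56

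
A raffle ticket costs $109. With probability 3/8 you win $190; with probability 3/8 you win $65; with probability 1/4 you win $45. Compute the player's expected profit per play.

E[payout] = 190·3/8 + 65·3/8 + 45·1/4
 = 285/4 + 195/8 + 45/4
 = 855/8
Net = 855/8 - 109 = -17/8

-2.125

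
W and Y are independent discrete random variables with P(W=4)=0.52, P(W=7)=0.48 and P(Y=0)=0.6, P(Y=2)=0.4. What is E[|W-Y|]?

E[|W-Y|] = Σ_w Σ_y |w-y| · P(W=w)P(Y=y)
 = 4·0.312 + 2·0.208 + 7·0.288 + 5·0.192
 = 1.248 + 0.416 + 2.016 + 0.96
 = 4.64

4.64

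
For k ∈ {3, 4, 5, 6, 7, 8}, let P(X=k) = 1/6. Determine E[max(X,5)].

6

E[max(X,5)] = Σ max(x,5)·P(X=x)
 = 5·1/6 + 5·1/6 + 5·1/6 + 6·1/6 + 7·1/6 + 8·1/6
 = 5/6 + 5/6 + 5/6 + 1 + 7/6 + 4/3
 = 6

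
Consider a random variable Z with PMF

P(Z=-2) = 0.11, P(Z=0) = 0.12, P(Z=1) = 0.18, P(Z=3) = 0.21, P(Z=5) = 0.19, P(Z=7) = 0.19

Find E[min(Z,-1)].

-1.11

E[min(Z,-1)] = Σ min(z,-1)·P(Z=z)
 = (-2)·0.11 + (-1)·0.12 + (-1)·0.18 + (-1)·0.21 + (-1)·0.19 + (-1)·0.19
 = (-0.22) + (-0.12) + (-0.18) + (-0.21) + (-0.19) + (-0.19)
 = -1.11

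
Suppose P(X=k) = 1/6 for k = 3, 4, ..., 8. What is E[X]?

E[X] = Σ x·P(X=x)
 = 3·1/6 + 4·1/6 + 5·1/6 + 6·1/6 + 7·1/6 + 8·1/6
 = 1/2 + 2/3 + 5/6 + 1 + 7/6 + 4/3
 = 11/2

5.5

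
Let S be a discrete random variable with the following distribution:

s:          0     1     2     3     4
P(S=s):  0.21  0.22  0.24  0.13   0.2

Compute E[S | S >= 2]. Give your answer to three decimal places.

2.930

P(S >= 2) = 0.24 + 0.13 + 0.2 = 0.57.
E[S | S >= 2] = [2·0.24 + 3·0.13 + 4·0.2] / 0.57
 = 1.67 / 0.57
 = 167/57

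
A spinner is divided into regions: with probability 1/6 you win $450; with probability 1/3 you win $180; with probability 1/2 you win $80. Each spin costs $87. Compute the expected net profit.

E[payout] = 450·1/6 + 180·1/3 + 80·1/2
 = 75 + 60 + 40
 = 175
Net = 175 - 87 = 88

88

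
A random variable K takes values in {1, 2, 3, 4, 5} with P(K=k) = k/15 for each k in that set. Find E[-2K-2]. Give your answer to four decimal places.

E[-2K-2] = Σ (-2k-2)·P(K=k)
 = (-4)·1/15 + (-6)·2/15 + (-8)·1/5 + (-10)·4/15 + (-12)·1/3
 = (-4/15) + (-4/5) + (-8/5) + (-8/3) + (-4)
 = -28/3

-9.3333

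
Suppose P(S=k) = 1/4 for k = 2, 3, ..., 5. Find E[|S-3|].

1

E[|S-3|] = Σ |s-3|·P(S=s)
 = 1·1/4 + 0·1/4 + 1·1/4 + 2·1/4
 = 1/4 + 0 + 1/4 + 1/2
 = 1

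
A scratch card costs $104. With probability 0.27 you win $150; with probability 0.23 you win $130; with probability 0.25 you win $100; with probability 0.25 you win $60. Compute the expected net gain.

E[payout] = 150·0.27 + 130·0.23 + 100·0.25 + 60·0.25
 = 40.5 + 29.9 + 25 + 15
 = 110.4
Net = 110.4 - 104 = 6.4

6.4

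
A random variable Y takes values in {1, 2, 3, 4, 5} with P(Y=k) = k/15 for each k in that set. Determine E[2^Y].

E[2^Y] = Σ 2^y·P(Y=y)
 = 2·1/15 + 4·2/15 + 8·1/5 + 16·4/15 + 32·1/3
 = 2/15 + 8/15 + 8/5 + 64/15 + 32/3
 = 86/5

17.2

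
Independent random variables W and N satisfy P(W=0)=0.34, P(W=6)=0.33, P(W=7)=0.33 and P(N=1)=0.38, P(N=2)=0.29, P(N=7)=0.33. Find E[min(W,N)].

2.0493

E[min(W,N)] = Σ_w Σ_n min(w,n) · P(W=w)P(N=n)
 = 0·0.1292 + 0·0.0986 + 0·0.1122 + 1·0.1254 + 2·0.0957 + 6·0.1089 + 1·0.1254 + 2·0.0957 + 7·0.1089
 = 0 + 0 + 0 + 0.1254 + 0.1914 + 0.6534 + 0.1254 + 0.1914 + 0.7623
 = 2.0493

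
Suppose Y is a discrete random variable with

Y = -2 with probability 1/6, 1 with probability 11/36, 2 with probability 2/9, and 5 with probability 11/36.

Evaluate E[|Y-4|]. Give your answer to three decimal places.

E[|Y-4|] = Σ |y-4|·P(Y=y)
 = 6·1/6 + 3·11/36 + 2·2/9 + 1·11/36
 = 1 + 11/12 + 4/9 + 11/36
 = 8/3

2.667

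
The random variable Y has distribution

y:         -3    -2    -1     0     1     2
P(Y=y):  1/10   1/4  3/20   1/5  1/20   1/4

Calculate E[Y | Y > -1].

1.1

P(Y > -1) = 1/5 + 1/20 + 1/4 = 1/2.
E[Y | Y > -1] = [0·1/5 + 1·1/20 + 2·1/4] / (1/2)
 = 11/20 / (1/2)
 = 11/10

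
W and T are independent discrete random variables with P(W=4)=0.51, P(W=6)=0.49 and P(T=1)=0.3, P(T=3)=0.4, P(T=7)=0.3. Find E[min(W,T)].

2.994

E[min(W,T)] = Σ_w Σ_t min(w,t) · P(W=w)P(T=t)
 = 1·0.153 + 3·0.204 + 4·0.153 + 1·0.147 + 3·0.196 + 6·0.147
 = 0.153 + 0.612 + 0.612 + 0.147 + 0.588 + 0.882
 = 2.994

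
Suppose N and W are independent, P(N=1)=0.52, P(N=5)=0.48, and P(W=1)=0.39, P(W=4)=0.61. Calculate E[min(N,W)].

E[min(N,W)] = Σ_n Σ_w min(n,w) · P(N=n)P(W=w)
 = 1·0.2028 + 1·0.3172 + 1·0.1872 + 4·0.2928
 = 0.2028 + 0.3172 + 0.1872 + 1.1712
 = 1.8784

1.8784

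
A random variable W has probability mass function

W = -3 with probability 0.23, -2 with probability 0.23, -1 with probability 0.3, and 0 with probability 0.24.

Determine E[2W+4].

1.1

E[2W+4] = Σ (2w+4)·P(W=w)
 = (-2)·0.23 + 0·0.23 + 2·0.3 + 4·0.24
 = (-0.46) + 0 + 0.6 + 0.96
 = 1.1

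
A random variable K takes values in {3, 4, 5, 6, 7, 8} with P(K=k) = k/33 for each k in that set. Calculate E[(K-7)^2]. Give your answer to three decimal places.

3.576

E[(K-7)^2] = Σ (k-7)^2·P(K=k)
 = 16·1/11 + 9·4/33 + 4·5/33 + 1·2/11 + 0·7/33 + 1·8/33
 = 16/11 + 12/11 + 20/33 + 2/11 + 0 + 8/33
 = 118/33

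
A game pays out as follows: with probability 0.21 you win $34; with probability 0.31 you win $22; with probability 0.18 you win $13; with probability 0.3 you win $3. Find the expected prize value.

17.2

E[payout] = 34·0.21 + 22·0.31 + 13·0.18 + 3·0.3
 = 7.14 + 6.82 + 2.34 + 0.9
 = 17.2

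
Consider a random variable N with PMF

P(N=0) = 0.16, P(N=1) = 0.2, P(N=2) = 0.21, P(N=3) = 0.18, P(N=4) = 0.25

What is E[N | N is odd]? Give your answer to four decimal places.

P(N is odd) = 0.2 + 0.18 = 0.38.
E[N | N is odd] = [1·0.2 + 3·0.18] / 0.38
 = 0.74 / 0.38
 = 37/19

1.9474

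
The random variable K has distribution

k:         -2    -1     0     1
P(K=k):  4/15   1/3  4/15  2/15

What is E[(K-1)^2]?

4

E[(K-1)^2] = Σ (k-1)^2·P(K=k)
 = 9·4/15 + 4·1/3 + 1·4/15 + 0·2/15
 = 12/5 + 4/3 + 4/15 + 0
 = 4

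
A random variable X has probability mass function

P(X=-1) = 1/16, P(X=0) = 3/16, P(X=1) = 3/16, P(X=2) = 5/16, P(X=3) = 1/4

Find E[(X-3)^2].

3.75

E[(X-3)^2] = Σ (x-3)^2·P(X=x)
 = 16·1/16 + 9·3/16 + 4·3/16 + 1·5/16 + 0·1/4
 = 1 + 27/16 + 3/4 + 5/16 + 0
 = 15/4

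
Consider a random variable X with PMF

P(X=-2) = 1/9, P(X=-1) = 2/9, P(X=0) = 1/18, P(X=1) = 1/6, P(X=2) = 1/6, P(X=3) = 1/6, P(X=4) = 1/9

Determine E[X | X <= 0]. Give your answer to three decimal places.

P(X <= 0) = 1/9 + 2/9 + 1/18 = 7/18.
E[X | X <= 0] = [(-2)·1/9 + (-1)·2/9 + 0·1/18] / (7/18)
 = -4/9 / (7/18)
 = -8/7

-1.143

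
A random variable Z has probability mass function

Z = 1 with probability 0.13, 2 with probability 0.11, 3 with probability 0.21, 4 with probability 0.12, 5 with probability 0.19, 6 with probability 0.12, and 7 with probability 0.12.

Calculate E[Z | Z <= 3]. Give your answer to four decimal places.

2.1778

P(Z <= 3) = 0.13 + 0.11 + 0.21 = 0.45.
E[Z | Z <= 3] = [1·0.13 + 2·0.11 + 3·0.21] / 0.45
 = 0.98 / 0.45
 = 98/45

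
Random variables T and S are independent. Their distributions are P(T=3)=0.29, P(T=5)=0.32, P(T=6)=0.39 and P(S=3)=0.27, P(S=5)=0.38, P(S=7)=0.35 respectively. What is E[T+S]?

9.97

E[T+S] = Σ_t Σ_s (t+s) · P(T=t)P(S=s)
 = 6·0.0783 + 8·0.1102 + 10·0.1015 + 8·0.0864 + 10·0.1216 + 12·0.112 + 9·0.1053 + 11·0.1482 + 13·0.1365
 = 0.4698 + 0.8816 + 1.015 + 0.6912 + 1.216 + 1.344 + 0.9477 + 1.6302 + 1.7745
 = 9.97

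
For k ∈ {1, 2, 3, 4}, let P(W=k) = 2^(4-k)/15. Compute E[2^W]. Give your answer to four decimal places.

E[2^W] = Σ 2^w·P(W=w)
 = 2·8/15 + 4·4/15 + 8·2/15 + 16·1/15
 = 16/15 + 16/15 + 16/15 + 16/15
 = 64/15

4.2667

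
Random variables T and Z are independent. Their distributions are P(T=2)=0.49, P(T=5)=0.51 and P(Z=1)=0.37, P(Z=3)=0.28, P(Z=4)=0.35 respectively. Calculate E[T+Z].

6.14

E[T+Z] = Σ_t Σ_z (t+z) · P(T=t)P(Z=z)
 = 3·0.1813 + 5·0.1372 + 6·0.1715 + 6·0.1887 + 8·0.1428 + 9·0.1785
 = 0.5439 + 0.686 + 1.029 + 1.1322 + 1.1424 + 1.6065
 = 6.14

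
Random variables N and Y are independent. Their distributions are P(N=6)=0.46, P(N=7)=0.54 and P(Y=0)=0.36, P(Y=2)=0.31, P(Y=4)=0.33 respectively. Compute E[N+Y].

8.48

E[N+Y] = Σ_n Σ_y (n+y) · P(N=n)P(Y=y)
 = 6·0.1656 + 8·0.1426 + 10·0.1518 + 7·0.1944 + 9·0.1674 + 11·0.1782
 = 0.9936 + 1.1408 + 1.518 + 1.3608 + 1.5066 + 1.9602
 = 8.48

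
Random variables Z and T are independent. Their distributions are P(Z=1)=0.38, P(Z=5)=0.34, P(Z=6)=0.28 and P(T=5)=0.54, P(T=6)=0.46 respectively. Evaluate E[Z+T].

E[Z+T] = Σ_z Σ_t (z+t) · P(Z=z)P(T=t)
 = 6·0.2052 + 7·0.1748 + 10·0.1836 + 11·0.1564 + 11·0.1512 + 12·0.1288
 = 1.2312 + 1.2236 + 1.836 + 1.7204 + 1.6632 + 1.5456
 = 9.22

9.22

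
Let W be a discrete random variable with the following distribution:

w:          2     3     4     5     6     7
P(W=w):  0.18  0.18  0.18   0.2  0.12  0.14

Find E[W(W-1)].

17.08

E[W(W-1)] = Σ w(w-1)·P(W=w)
 = 2·0.18 + 6·0.18 + 12·0.18 + 20·0.2 + 30·0.12 + 42·0.14
 = 0.36 + 1.08 + 2.16 + 4 + 3.6 + 5.88
 = 17.08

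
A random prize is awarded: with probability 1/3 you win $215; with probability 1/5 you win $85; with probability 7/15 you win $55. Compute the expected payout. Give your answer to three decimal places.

114.333

E[payout] = 215·1/3 + 85·1/5 + 55·7/15
 = 215/3 + 17 + 77/3
 = 343/3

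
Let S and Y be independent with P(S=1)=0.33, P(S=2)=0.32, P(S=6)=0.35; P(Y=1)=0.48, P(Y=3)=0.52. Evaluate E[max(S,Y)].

E[max(S,Y)] = Σ_s Σ_y max(s,y) · P(S=s)P(Y=y)
 = 1·0.1584 + 3·0.1716 + 2·0.1536 + 3·0.1664 + 6·0.168 + 6·0.182
 = 0.1584 + 0.5148 + 0.3072 + 0.4992 + 1.008 + 1.092
 = 3.5796

3.5796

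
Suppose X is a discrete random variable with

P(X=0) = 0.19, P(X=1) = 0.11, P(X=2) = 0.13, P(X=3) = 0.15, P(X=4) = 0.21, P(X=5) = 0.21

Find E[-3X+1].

E[-3X+1] = Σ (-3x+1)·P(X=x)
 = 1·0.19 + (-2)·0.11 + (-5)·0.13 + (-8)·0.15 + (-11)·0.21 + (-14)·0.21
 = 0.19 + (-0.22) + (-0.65) + (-1.2) + (-2.31) + (-2.94)
 = -7.13

-7.13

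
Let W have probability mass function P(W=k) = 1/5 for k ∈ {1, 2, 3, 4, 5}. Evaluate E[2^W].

12.4

E[2^W] = Σ 2^w·P(W=w)
 = 2·1/5 + 4·1/5 + 8·1/5 + 16·1/5 + 32·1/5
 = 2/5 + 4/5 + 8/5 + 16/5 + 32/5
 = 62/5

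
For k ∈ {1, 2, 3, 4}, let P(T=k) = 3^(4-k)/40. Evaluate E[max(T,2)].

2.125

E[max(T,2)] = Σ max(t,2)·P(T=t)
 = 2·27/40 + 2·9/40 + 3·3/40 + 4·1/40
 = 27/20 + 9/20 + 9/40 + 1/10
 = 17/8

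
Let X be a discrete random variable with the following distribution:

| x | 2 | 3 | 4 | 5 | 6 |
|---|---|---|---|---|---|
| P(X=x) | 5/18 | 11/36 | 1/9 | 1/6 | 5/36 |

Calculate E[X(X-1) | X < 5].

P(X < 5) = 5/18 + 11/36 + 1/9 = 25/36.
E[X(X-1) | X < 5] = [2·5/18 + 6·11/36 + 12·1/9] / (25/36)
 = 67/18 / (25/36)
 = 134/25

5.36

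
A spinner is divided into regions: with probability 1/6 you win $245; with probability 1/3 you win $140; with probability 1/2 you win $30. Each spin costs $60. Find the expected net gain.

42.5

E[payout] = 245·1/6 + 140·1/3 + 30·1/2
 = 245/6 + 140/3 + 15
 = 205/2
Net = 205/2 - 60 = 85/2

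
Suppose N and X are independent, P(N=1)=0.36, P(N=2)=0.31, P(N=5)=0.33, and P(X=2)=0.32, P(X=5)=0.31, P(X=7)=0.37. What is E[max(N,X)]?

E[max(N,X)] = Σ_n Σ_x max(n,x) · P(N=n)P(X=x)
 = 2·0.1152 + 5·0.1116 + 7·0.1332 + 2·0.0992 + 5·0.0961 + 7·0.1147 + 5·0.1056 + 5·0.1023 + 7·0.1221
 = 0.2304 + 0.558 + 0.9324 + 0.1984 + 0.4805 + 0.8029 + 0.528 + 0.5115 + 0.8547
 = 5.0968

5.0968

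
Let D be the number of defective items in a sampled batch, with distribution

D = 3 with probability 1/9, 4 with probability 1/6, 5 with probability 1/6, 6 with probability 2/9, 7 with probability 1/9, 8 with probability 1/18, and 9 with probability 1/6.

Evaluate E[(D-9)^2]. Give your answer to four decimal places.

E[(D-9)^2] = Σ (d-9)^2·P(D=d)
 = 36·1/9 + 25·1/6 + 16·1/6 + 9·2/9 + 4·1/9 + 1·1/18 + 0·1/6
 = 4 + 25/6 + 8/3 + 2 + 4/9 + 1/18 + 0
 = 40/3

13.3333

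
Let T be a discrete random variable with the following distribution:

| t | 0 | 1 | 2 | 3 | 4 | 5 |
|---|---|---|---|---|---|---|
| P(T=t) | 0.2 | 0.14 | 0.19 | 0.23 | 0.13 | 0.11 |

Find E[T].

2.28

E[T] = Σ t·P(T=t)
 = 0·0.2 + 1·0.14 + 2·0.19 + 3·0.23 + 4·0.13 + 5·0.11
 = 0 + 0.14 + 0.38 + 0.69 + 0.52 + 0.55
 = 2.28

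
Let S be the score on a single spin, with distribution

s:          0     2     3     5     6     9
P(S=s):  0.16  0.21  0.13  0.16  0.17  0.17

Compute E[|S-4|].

E[|S-4|] = Σ |s-4|·P(S=s)
 = 4·0.16 + 2·0.21 + 1·0.13 + 1·0.16 + 2·0.17 + 5·0.17
 = 0.64 + 0.42 + 0.13 + 0.16 + 0.34 + 0.85
 = 2.54

2.54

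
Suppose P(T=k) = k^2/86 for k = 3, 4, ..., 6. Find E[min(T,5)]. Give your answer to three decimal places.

4.605

E[min(T,5)] = Σ min(t,5)·P(T=t)
 = 3·9/86 + 4·8/43 + 5·25/86 + 5·18/43
 = 27/86 + 32/43 + 125/86 + 90/43
 = 198/43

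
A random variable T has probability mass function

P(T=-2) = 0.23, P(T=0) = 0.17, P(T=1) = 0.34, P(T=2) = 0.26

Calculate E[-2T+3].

E[-2T+3] = Σ (-2t+3)·P(T=t)
 = 7·0.23 + 3·0.17 + 1·0.34 + (-1)·0.26
 = 1.61 + 0.51 + 0.34 + (-0.26)
 = 2.2

2.2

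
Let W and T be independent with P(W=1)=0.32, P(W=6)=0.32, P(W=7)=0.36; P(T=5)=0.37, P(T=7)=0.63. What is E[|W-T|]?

2.2696

E[|W-T|] = Σ_w Σ_t |w-t| · P(W=w)P(T=t)
 = 4·0.1184 + 6·0.2016 + 1·0.1184 + 1·0.2016 + 2·0.1332 + 0·0.2268
 = 0.4736 + 1.2096 + 0.1184 + 0.2016 + 0.2664 + 0
 = 2.2696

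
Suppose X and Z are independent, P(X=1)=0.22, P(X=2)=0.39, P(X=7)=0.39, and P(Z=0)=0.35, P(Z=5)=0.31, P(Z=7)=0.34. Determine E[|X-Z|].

E[|X-Z|] = Σ_x Σ_z |x-z| · P(X=x)P(Z=z)
 = 1·0.077 + 4·0.0682 + 6·0.0748 + 2·0.1365 + 3·0.1209 + 5·0.1326 + 7·0.1365 + 2·0.1209 + 0·0.1326
 = 0.077 + 0.2728 + 0.4488 + 0.273 + 0.3627 + 0.663 + 0.9555 + 0.2418 + 0
 = 3.2946

3.2946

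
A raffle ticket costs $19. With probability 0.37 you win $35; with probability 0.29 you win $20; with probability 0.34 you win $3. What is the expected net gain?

E[payout] = 35·0.37 + 20·0.29 + 3·0.34
 = 12.95 + 5.8 + 1.02
 = 19.77
Net = 19.77 - 19 = 0.77

0.77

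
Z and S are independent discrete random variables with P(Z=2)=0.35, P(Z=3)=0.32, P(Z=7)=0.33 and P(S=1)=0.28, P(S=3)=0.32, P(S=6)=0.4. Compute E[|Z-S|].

E[|Z-S|] = Σ_z Σ_s |z-s| · P(Z=z)P(S=s)
 = 1·0.098 + 1·0.112 + 4·0.14 + 2·0.0896 + 0·0.1024 + 3·0.128 + 6·0.0924 + 4·0.1056 + 1·0.132
 = 0.098 + 0.112 + 0.56 + 0.1792 + 0 + 0.384 + 0.5544 + 0.4224 + 0.132
 = 2.442

2.442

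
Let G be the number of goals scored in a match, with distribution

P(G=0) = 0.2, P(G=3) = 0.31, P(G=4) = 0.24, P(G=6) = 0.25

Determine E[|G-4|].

E[|G-4|] = Σ |g-4|·P(G=g)
 = 4·0.2 + 1·0.31 + 0·0.24 + 2·0.25
 = 0.8 + 0.31 + 0 + 0.5
 = 1.61

1.61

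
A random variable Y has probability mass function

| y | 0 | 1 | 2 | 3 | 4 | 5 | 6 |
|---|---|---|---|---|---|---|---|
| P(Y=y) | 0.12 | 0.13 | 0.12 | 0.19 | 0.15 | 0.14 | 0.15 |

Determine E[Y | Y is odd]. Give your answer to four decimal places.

3.0435

P(Y is odd) = 0.13 + 0.19 + 0.14 = 0.46.
E[Y | Y is odd] = [1·0.13 + 3·0.19 + 5·0.14] / 0.46
 = 1.4 / 0.46
 = 70/23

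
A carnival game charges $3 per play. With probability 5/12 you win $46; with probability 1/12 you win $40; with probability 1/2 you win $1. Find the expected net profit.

20

E[payout] = 46·5/12 + 40·1/12 + 1·1/2
 = 115/6 + 10/3 + 1/2
 = 23
Net = 23 - 3 = 20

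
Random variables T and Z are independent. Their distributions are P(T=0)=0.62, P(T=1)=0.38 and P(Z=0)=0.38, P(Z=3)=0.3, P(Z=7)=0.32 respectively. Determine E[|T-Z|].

3.0488

E[|T-Z|] = Σ_t Σ_z |t-z| · P(T=t)P(Z=z)
 = 0·0.2356 + 3·0.186 + 7·0.1984 + 1·0.1444 + 2·0.114 + 6·0.1216
 = 0 + 0.558 + 1.3888 + 0.1444 + 0.228 + 0.7296
 = 3.0488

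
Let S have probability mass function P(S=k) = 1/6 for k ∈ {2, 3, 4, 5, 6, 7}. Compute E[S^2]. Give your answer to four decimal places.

E[S^2] = Σ s^2·P(S=s)
 = 4·1/6 + 9·1/6 + 16·1/6 + 25·1/6 + 36·1/6 + 49·1/6
 = 2/3 + 3/2 + 8/3 + 25/6 + 6 + 49/6
 = 139/6

23.1667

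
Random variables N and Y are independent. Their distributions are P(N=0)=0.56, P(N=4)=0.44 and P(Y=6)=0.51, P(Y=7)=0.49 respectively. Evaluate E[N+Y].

E[N+Y] = Σ_n Σ_y (n+y) · P(N=n)P(Y=y)
 = 6·0.2856 + 7·0.2744 + 10·0.2244 + 11·0.2156
 = 1.7136 + 1.9208 + 2.244 + 2.3716
 = 8.25

8.25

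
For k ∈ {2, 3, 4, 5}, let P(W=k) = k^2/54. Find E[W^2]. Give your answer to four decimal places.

18.1111

E[W^2] = Σ w^2·P(W=w)
 = 4·2/27 + 9·1/6 + 16·8/27 + 25·25/54
 = 8/27 + 3/2 + 128/27 + 625/54
 = 163/9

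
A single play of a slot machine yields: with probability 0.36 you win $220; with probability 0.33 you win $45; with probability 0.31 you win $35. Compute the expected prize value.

104.9

E[payout] = 220·0.36 + 45·0.33 + 35·0.31
 = 79.2 + 14.85 + 10.85
 = 104.9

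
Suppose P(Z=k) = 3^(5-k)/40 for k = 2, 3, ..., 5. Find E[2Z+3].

E[2Z+3] = Σ (2z+3)·P(Z=z)
 = 7·27/40 + 9·9/40 + 11·3/40 + 13·1/40
 = 189/40 + 81/40 + 33/40 + 13/40
 = 79/10

7.9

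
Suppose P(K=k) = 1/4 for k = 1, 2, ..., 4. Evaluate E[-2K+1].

E[-2K+1] = Σ (-2k+1)·P(K=k)
 = (-1)·1/4 + (-3)·1/4 + (-5)·1/4 + (-7)·1/4
 = (-1/4) + (-3/4) + (-5/4) + (-7/4)
 = -4

-4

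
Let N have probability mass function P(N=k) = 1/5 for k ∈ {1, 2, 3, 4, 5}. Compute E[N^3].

45

E[N^3] = Σ n^3·P(N=n)
 = 1·1/5 + 8·1/5 + 27·1/5 + 64·1/5 + 125·1/5
 = 1/5 + 8/5 + 27/5 + 64/5 + 25
 = 45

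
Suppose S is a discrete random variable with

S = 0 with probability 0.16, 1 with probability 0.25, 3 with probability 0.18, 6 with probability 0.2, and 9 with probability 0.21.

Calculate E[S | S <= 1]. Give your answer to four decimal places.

P(S <= 1) = 0.16 + 0.25 = 0.41.
E[S | S <= 1] = [0·0.16 + 1·0.25] / 0.41
 = 0.25 / 0.41
 = 25/41

0.6098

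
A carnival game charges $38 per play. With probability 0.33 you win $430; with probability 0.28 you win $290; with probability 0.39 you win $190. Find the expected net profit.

E[payout] = 430·0.33 + 290·0.28 + 190·0.39
 = 141.9 + 81.2 + 74.1
 = 297.2
Net = 297.2 - 38 = 259.2

259.2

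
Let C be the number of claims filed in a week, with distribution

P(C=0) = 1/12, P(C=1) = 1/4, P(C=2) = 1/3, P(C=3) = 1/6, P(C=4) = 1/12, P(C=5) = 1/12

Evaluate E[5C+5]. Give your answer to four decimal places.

15.8333

E[5C+5] = Σ (5c+5)·P(C=c)
 = 5·1/12 + 10·1/4 + 15·1/3 + 20·1/6 + 25·1/12 + 30·1/12
 = 5/12 + 5/2 + 5 + 10/3 + 25/12 + 5/2
 = 95/6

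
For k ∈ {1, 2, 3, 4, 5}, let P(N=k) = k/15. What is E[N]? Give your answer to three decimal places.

3.667

E[N] = Σ n·P(N=n)
 = 1·1/15 + 2·2/15 + 3·1/5 + 4·4/15 + 5·1/3
 = 1/15 + 4/15 + 3/5 + 16/15 + 5/3
 = 11/3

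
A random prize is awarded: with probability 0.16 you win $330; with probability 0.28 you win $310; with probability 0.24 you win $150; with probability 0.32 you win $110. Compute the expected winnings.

210.8

E[payout] = 330·0.16 + 310·0.28 + 150·0.24 + 110·0.32
 = 52.8 + 86.8 + 36 + 35.2
 = 210.8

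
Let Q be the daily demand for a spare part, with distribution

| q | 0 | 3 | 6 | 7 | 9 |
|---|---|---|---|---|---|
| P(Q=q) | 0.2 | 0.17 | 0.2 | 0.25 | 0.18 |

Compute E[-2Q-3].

E[-2Q-3] = Σ (-2q-3)·P(Q=q)
 = (-3)·0.2 + (-9)·0.17 + (-15)·0.2 + (-17)·0.25 + (-21)·0.18
 = (-0.6) + (-1.53) + (-3) + (-4.25) + (-3.78)
 = -13.16

-13.16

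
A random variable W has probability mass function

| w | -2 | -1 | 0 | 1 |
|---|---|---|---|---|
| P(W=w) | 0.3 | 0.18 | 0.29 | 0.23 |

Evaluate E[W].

-0.55

E[W] = Σ w·P(W=w)
 = (-2)·0.3 + (-1)·0.18 + 0·0.29 + 1·0.23
 = (-0.6) + (-0.18) + 0 + 0.23
 = -0.55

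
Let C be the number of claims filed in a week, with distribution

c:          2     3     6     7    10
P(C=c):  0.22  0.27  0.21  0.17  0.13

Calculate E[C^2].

32.2

E[C^2] = Σ c^2·P(C=c)
 = 4·0.22 + 9·0.27 + 36·0.21 + 49·0.17 + 100·0.13
 = 0.88 + 2.43 + 7.56 + 8.33 + 13
 = 32.2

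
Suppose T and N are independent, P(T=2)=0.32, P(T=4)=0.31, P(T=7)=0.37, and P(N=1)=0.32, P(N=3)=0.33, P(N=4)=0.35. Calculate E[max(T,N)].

4.7996

E[max(T,N)] = Σ_t Σ_n max(t,n) · P(T=t)P(N=n)
 = 2·0.1024 + 3·0.1056 + 4·0.112 + 4·0.0992 + 4·0.1023 + 4·0.1085 + 7·0.1184 + 7·0.1221 + 7·0.1295
 = 0.2048 + 0.3168 + 0.448 + 0.3968 + 0.4092 + 0.434 + 0.8288 + 0.8547 + 0.9065
 = 4.7996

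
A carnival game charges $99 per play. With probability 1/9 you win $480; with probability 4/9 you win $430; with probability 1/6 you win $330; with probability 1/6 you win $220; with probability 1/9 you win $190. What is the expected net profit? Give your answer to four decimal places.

E[payout] = 480·1/9 + 430·4/9 + 330·1/6 + 220·1/6 + 190·1/9
 = 160/3 + 1720/9 + 55 + 110/3 + 190/9
 = 3215/9
Net = 3215/9 - 99 = 2324/9

258.2222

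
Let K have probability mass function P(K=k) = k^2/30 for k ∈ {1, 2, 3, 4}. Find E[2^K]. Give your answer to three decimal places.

11.533

E[2^K] = Σ 2^k·P(K=k)
 = 2·1/30 + 4·2/15 + 8·3/10 + 16·8/15
 = 1/15 + 8/15 + 12/5 + 128/15
 = 173/15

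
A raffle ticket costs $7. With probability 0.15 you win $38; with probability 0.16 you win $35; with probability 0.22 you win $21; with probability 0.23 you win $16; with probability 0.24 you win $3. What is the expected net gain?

E[payout] = 38·0.15 + 35·0.16 + 21·0.22 + 16·0.23 + 3·0.24
 = 5.7 + 5.6 + 4.62 + 3.68 + 0.72
 = 20.32
Net = 20.32 - 7 = 13.32

13.32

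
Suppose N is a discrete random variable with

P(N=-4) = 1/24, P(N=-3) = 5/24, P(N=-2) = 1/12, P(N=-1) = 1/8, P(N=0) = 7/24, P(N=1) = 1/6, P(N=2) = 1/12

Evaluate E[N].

-0.75

E[N] = Σ n·P(N=n)
 = (-4)·1/24 + (-3)·5/24 + (-2)·1/12 + (-1)·1/8 + 0·7/24 + 1·1/6 + 2·1/12
 = (-1/6) + (-5/8) + (-1/6) + (-1/8) + 0 + 1/6 + 1/6
 = -3/4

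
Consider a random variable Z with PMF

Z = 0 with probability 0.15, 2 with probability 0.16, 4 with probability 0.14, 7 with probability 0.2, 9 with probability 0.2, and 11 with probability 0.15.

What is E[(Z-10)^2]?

E[(Z-10)^2] = Σ (z-10)^2·P(Z=z)
 = 100·0.15 + 64·0.16 + 36·0.14 + 9·0.2 + 1·0.2 + 1·0.15
 = 15 + 10.24 + 5.04 + 1.8 + 0.2 + 0.15
 = 32.43

32.43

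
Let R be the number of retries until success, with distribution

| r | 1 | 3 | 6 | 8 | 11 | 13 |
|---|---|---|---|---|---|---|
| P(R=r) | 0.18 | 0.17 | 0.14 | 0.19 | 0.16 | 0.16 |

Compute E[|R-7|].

3.69

E[|R-7|] = Σ |r-7|·P(R=r)
 = 6·0.18 + 4·0.17 + 1·0.14 + 1·0.19 + 4·0.16 + 6·0.16
 = 1.08 + 0.68 + 0.14 + 0.19 + 0.64 + 0.96
 = 3.69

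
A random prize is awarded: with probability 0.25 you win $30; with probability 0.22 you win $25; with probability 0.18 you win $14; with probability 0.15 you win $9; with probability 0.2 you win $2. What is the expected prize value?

17.27

E[payout] = 30·0.25 + 25·0.22 + 14·0.18 + 9·0.15 + 2·0.2
 = 7.5 + 5.5 + 2.52 + 1.35 + 0.4
 = 17.27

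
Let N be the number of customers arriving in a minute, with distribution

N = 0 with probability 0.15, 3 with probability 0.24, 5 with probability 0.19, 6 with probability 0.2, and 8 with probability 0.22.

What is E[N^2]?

E[N^2] = Σ n^2·P(N=n)
 = 0·0.15 + 9·0.24 + 25·0.19 + 36·0.2 + 64·0.22
 = 0 + 2.16 + 4.75 + 7.2 + 14.08
 = 28.19

28.19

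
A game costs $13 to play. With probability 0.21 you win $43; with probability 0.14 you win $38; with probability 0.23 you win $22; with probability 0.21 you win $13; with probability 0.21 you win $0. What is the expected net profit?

9.14

E[payout] = 43·0.21 + 38·0.14 + 22·0.23 + 13·0.21 + 0·0.21
 = 9.03 + 5.32 + 5.06 + 2.73 + 0
 = 22.14
Net = 22.14 - 13 = 9.14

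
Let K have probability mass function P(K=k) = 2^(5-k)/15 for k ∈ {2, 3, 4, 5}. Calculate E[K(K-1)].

E[K(K-1)] = Σ k(k-1)·P(K=k)
 = 2·8/15 + 6·4/15 + 12·2/15 + 20·1/15
 = 16/15 + 8/5 + 8/5 + 4/3
 = 28/5

5.6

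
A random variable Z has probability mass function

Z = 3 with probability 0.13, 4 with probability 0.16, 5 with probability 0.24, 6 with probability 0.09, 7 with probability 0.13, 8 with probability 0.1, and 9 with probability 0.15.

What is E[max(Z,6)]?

6.78

E[max(Z,6)] = Σ max(z,6)·P(Z=z)
 = 6·0.13 + 6·0.16 + 6·0.24 + 6·0.09 + 7·0.13 + 8·0.1 + 9·0.15
 = 0.78 + 0.96 + 1.44 + 0.54 + 0.91 + 0.8 + 1.35
 = 6.78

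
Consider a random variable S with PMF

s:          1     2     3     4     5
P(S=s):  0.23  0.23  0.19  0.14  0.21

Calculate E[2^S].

11.86

E[2^S] = Σ 2^s·P(S=s)
 = 2·0.23 + 4·0.23 + 8·0.19 + 16·0.14 + 32·0.21
 = 0.46 + 0.92 + 1.52 + 2.24 + 6.72
 = 11.86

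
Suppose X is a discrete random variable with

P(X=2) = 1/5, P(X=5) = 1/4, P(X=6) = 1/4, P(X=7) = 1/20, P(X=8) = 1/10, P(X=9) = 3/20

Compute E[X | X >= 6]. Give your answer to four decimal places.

7.2727

P(X >= 6) = 1/4 + 1/20 + 1/10 + 3/20 = 11/20.
E[X | X >= 6] = [6·1/4 + 7·1/20 + 8·1/10 + 9·3/20] / (11/20)
 = 4 / (11/20)
 = 80/11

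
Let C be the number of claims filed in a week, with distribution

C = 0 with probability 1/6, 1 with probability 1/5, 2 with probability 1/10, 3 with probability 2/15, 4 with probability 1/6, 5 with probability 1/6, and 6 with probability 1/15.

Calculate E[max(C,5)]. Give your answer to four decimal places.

5.0667

E[max(C,5)] = Σ max(c,5)·P(C=c)
 = 5·1/6 + 5·1/5 + 5·1/10 + 5·2/15 + 5·1/6 + 5·1/6 + 6·1/15
 = 5/6 + 1 + 1/2 + 2/3 + 5/6 + 5/6 + 2/5
 = 76/15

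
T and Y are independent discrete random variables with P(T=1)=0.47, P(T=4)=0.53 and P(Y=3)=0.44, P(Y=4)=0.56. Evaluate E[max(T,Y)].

E[max(T,Y)] = Σ_t Σ_y max(t,y) · P(T=t)P(Y=y)
 = 3·0.2068 + 4·0.2632 + 4·0.2332 + 4·0.2968
 = 0.6204 + 1.0528 + 0.9328 + 1.1872
 = 3.7932

3.7932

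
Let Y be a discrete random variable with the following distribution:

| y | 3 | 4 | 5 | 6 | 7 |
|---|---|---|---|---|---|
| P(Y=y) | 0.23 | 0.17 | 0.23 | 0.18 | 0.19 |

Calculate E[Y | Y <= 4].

P(Y <= 4) = 0.23 + 0.17 = 0.4.
E[Y | Y <= 4] = [3·0.23 + 4·0.17] / 0.4
 = 1.37 / 0.4
 = 137/40

3.425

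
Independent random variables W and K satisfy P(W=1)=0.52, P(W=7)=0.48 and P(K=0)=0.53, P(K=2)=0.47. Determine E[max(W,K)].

4.1244

E[max(W,K)] = Σ_w Σ_k max(w,k) · P(W=w)P(K=k)
 = 1·0.2756 + 2·0.2444 + 7·0.2544 + 7·0.2256
 = 0.2756 + 0.4888 + 1.7808 + 1.5792
 = 4.1244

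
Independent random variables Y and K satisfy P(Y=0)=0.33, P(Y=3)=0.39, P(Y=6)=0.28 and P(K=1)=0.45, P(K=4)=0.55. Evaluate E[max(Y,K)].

E[max(Y,K)] = Σ_y Σ_k max(y,k) · P(Y=y)P(K=k)
 = 1·0.1485 + 4·0.1815 + 3·0.1755 + 4·0.2145 + 6·0.126 + 6·0.154
 = 0.1485 + 0.726 + 0.5265 + 0.858 + 0.756 + 0.924
 = 3.939

3.939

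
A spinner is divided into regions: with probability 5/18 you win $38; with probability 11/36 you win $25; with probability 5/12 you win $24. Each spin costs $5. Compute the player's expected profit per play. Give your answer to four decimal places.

E[payout] = 38·5/18 + 25·11/36 + 24·5/12
 = 95/9 + 275/36 + 10
 = 1015/36
Net = 1015/36 - 5 = 835/36

23.1944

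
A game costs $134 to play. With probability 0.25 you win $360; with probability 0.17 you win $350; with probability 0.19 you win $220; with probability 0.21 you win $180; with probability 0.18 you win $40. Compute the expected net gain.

E[payout] = 360·0.25 + 350·0.17 + 220·0.19 + 180·0.21 + 40·0.18
 = 90 + 59.5 + 41.8 + 37.8 + 7.2
 = 236.3
Net = 236.3 - 134 = 102.3

102.3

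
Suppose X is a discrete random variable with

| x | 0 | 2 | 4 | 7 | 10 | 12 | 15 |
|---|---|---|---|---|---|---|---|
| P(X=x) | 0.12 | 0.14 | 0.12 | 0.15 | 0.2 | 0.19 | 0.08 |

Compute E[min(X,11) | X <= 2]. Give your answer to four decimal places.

P(X <= 2) = 0.12 + 0.14 = 0.26.
E[min(X,11) | X <= 2] = [0·0.12 + 2·0.14] / 0.26
 = 0.28 / 0.26
 = 14/13

1.0769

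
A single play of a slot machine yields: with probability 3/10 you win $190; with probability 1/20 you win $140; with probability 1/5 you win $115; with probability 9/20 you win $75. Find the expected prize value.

120.75

E[payout] = 190·3/10 + 140·1/20 + 115·1/5 + 75·9/20
 = 57 + 7 + 23 + 135/4
 = 483/4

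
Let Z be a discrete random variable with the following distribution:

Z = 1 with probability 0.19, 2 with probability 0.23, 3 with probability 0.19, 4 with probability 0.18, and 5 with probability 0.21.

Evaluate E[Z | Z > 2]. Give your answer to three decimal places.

P(Z > 2) = 0.19 + 0.18 + 0.21 = 0.58.
E[Z | Z > 2] = [3·0.19 + 4·0.18 + 5·0.21] / 0.58
 = 2.34 / 0.58
 = 117/29

4.034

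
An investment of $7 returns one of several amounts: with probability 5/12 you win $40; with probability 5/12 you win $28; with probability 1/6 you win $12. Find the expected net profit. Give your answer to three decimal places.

23.333

E[payout] = 40·5/12 + 28·5/12 + 12·1/6
 = 50/3 + 35/3 + 2
 = 91/3
Net = 91/3 - 7 = 70/3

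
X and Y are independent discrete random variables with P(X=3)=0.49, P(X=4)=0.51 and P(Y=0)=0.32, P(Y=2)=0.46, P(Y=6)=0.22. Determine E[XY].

7.8624

E[XY] = Σ_x Σ_y xy · P(X=x)P(Y=y)
 = 0·0.1568 + 6·0.2254 + 18·0.1078 + 0·0.1632 + 8·0.2346 + 24·0.1122
 = 0 + 1.3524 + 1.9404 + 0 + 1.8768 + 2.6928
 = 7.8624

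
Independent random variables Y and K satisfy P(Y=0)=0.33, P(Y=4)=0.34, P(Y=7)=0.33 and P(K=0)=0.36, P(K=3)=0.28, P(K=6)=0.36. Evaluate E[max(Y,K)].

E[max(Y,K)] = Σ_y Σ_k max(y,k) · P(Y=y)P(K=k)
 = 0·0.1188 + 3·0.0924 + 6·0.1188 + 4·0.1224 + 4·0.0952 + 6·0.1224 + 7·0.1188 + 7·0.0924 + 7·0.1188
 = 0 + 0.2772 + 0.7128 + 0.4896 + 0.3808 + 0.7344 + 0.8316 + 0.6468 + 0.8316
 = 4.9048

4.9048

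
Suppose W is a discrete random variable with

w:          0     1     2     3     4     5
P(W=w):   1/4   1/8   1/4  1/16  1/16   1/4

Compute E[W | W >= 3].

4.5

P(W >= 3) = 1/16 + 1/16 + 1/4 = 3/8.
E[W | W >= 3] = [3·1/16 + 4·1/16 + 5·1/4] / (3/8)
 = 27/16 / (3/8)
 = 9/2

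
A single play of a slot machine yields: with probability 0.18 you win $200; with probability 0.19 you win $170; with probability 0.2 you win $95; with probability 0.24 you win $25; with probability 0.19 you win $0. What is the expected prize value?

E[payout] = 200·0.18 + 170·0.19 + 95·0.2 + 25·0.24 + 0·0.19
 = 36 + 32.3 + 19 + 6 + 0
 = 93.3

93.3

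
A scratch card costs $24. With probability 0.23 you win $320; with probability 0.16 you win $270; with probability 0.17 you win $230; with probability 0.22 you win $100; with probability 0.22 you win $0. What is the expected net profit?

E[payout] = 320·0.23 + 270·0.16 + 230·0.17 + 100·0.22 + 0·0.22
 = 73.6 + 43.2 + 39.1 + 22 + 0
 = 177.9
Net = 177.9 - 24 = 153.9

153.9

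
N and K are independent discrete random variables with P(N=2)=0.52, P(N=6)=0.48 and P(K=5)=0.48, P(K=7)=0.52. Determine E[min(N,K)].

E[min(N,K)] = Σ_n Σ_k min(n,k) · P(N=n)P(K=k)
 = 2·0.2496 + 2·0.2704 + 5·0.2304 + 6·0.2496
 = 0.4992 + 0.5408 + 1.152 + 1.4976
 = 3.6896

3.6896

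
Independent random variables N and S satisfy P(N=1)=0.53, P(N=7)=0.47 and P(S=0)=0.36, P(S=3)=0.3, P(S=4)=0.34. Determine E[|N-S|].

E[|N-S|] = Σ_n Σ_s |n-s| · P(N=n)P(S=s)
 = 1·0.1908 + 2·0.159 + 3·0.1802 + 7·0.1692 + 4·0.141 + 3·0.1598
 = 0.1908 + 0.318 + 0.5406 + 1.1844 + 0.564 + 0.4794
 = 3.2772

3.2772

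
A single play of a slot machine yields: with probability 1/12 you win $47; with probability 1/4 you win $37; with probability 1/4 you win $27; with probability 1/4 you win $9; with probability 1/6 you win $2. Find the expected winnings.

E[payout] = 47·1/12 + 37·1/4 + 27·1/4 + 9·1/4 + 2·1/6
 = 47/12 + 37/4 + 27/4 + 9/4 + 1/3
 = 45/2

22.5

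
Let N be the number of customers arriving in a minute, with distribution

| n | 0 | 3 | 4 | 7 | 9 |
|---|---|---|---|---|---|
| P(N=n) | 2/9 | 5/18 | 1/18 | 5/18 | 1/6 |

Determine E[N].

4.5

E[N] = Σ n·P(N=n)
 = 0·2/9 + 3·5/18 + 4·1/18 + 7·5/18 + 9·1/6
 = 0 + 5/6 + 2/9 + 35/18 + 3/2
 = 9/2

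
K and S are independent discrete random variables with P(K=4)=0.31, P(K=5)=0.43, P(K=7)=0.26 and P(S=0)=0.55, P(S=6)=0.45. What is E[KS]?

14.067

E[KS] = Σ_k Σ_s ks · P(K=k)P(S=s)
 = 0·0.1705 + 24·0.1395 + 0·0.2365 + 30·0.1935 + 0·0.143 + 42·0.117
 = 0 + 3.348 + 0 + 5.805 + 0 + 4.914
 = 14.067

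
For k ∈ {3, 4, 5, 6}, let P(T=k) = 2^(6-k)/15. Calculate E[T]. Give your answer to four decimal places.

3.7333

E[T] = Σ t·P(T=t)
 = 3·8/15 + 4·4/15 + 5·2/15 + 6·1/15
 = 8/5 + 16/15 + 2/3 + 2/5
 = 56/15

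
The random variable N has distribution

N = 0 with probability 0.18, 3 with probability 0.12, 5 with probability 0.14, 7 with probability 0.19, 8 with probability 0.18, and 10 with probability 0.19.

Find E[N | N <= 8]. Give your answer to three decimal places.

4.728

P(N <= 8) = 0.18 + 0.12 + 0.14 + 0.19 + 0.18 = 0.81.
E[N | N <= 8] = [0·0.18 + 3·0.12 + 5·0.14 + 7·0.19 + 8·0.18] / 0.81
 = 3.83 / 0.81
 = 383/81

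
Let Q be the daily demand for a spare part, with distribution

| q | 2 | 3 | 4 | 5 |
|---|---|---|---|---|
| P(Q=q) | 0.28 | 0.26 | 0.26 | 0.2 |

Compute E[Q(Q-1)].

E[Q(Q-1)] = Σ q(q-1)·P(Q=q)
 = 2·0.28 + 6·0.26 + 12·0.26 + 20·0.2
 = 0.56 + 1.56 + 3.12 + 4
 = 9.24

9.24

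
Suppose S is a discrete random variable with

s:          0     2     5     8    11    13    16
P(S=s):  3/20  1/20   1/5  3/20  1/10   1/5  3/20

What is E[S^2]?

99.1

E[S^2] = Σ s^2·P(S=s)
 = 0·3/20 + 4·1/20 + 25·1/5 + 64·3/20 + 121·1/10 + 169·1/5 + 256·3/20
 = 0 + 1/5 + 5 + 48/5 + 121/10 + 169/5 + 192/5
 = 991/10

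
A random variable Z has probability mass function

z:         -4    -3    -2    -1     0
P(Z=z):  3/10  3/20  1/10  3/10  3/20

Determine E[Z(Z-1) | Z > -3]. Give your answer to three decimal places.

P(Z > -3) = 1/10 + 3/10 + 3/20 = 11/20.
E[Z(Z-1) | Z > -3] = [6·1/10 + 2·3/10 + 0·3/20] / (11/20)
 = 6/5 / (11/20)
 = 24/11

2.182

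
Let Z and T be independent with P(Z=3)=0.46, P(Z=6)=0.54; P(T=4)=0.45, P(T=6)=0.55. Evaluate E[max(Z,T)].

E[max(Z,T)] = Σ_z Σ_t max(z,t) · P(Z=z)P(T=t)
 = 4·0.207 + 6·0.253 + 6·0.243 + 6·0.297
 = 0.828 + 1.518 + 1.458 + 1.782
 = 5.586

5.586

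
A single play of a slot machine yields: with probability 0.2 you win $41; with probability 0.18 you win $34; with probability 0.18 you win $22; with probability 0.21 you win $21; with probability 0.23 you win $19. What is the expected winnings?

27.06

E[payout] = 41·0.2 + 34·0.18 + 22·0.18 + 21·0.21 + 19·0.23
 = 8.2 + 6.12 + 3.96 + 4.41 + 4.37
 = 27.06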